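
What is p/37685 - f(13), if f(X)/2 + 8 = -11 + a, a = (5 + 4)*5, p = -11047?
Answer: -1970667/37685 ≈ -52.293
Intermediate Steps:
a = 45 (a = 9*5 = 45)
f(X) = 52 (f(X) = -16 + 2*(-11 + 45) = -16 + 2*34 = -16 + 68 = 52)
p/37685 - f(13) = -11047/37685 - 1*52 = -11047*1/37685 - 52 = -11047/37685 - 52 = -1970667/37685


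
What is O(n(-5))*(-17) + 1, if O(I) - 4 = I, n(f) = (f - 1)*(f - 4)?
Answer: -985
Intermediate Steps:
n(f) = (-1 + f)*(-4 + f)
O(I) = 4 + I
O(n(-5))*(-17) + 1 = (4 + (4 + (-5)² - 5*(-5)))*(-17) + 1 = (4 + (4 + 25 + 25))*(-17) + 1 = (4 + 54)*(-17) + 1 = 58*(-17) + 1 = -986 + 1 = -985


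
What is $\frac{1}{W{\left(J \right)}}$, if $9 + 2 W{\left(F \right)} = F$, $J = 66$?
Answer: $\frac{2}{57} \approx 0.035088$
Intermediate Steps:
$W{\left(F \right)} = - \frac{9}{2} + \frac{F}{2}$
$\frac{1}{W{\left(J \right)}} = \frac{1}{- \frac{9}{2} + \frac{1}{2} \cdot 66} = \frac{1}{- \frac{9}{2} + 33} = \frac{1}{\frac{57}{2}} = \frac{2}{57}$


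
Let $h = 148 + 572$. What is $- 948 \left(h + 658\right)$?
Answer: $-1306344$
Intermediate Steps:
$h = 720$
$- 948 \left(h + 658\right) = - 948 \left(720 + 658\right) = \left(-948\right) 1378 = -1306344$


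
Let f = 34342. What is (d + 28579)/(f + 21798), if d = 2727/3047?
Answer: 622021/1221847 ≈ 0.50908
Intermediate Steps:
d = 2727/3047 (d = 2727*(1/3047) = 2727/3047 ≈ 0.89498)
(d + 28579)/(f + 21798) = (2727/3047 + 28579)/(34342 + 21798) = (87082940/3047)/56140 = (87082940/3047)*(1/56140) = 622021/1221847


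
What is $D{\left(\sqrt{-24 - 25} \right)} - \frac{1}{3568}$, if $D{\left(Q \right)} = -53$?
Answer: $- \frac{189105}{3568} \approx -53.0$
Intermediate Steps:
$D{\left(\sqrt{-24 - 25} \right)} - \frac{1}{3568} = -53 - \frac{1}{3568} = - \frac{189105}{3568}$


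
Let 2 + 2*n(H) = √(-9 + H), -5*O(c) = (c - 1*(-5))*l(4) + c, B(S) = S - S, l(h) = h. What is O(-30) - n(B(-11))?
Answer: 27 - 3*I/2 ≈ 27.0 - 1.5*I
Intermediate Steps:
B(S) = 0
O(c) = -4 - c (O(c) = -((c - 1*(-5))*4 + c)/5 = -((c + 5)*4 + c)/5 = -((5 + c)*4 + c)/5 = -((20 + 4*c) + c)/5 = -(20 + 5*c)/5 = -4 - c)
n(H) = -1 + √(-9 + H)/2
O(-30) - n(B(-11)) = (-4 - 1*(-30)) - (-1 + √(-9 + 0)/2) = (-4 + 30) - (-1 + √(-9)/2) = 26 - (-1 + (3*I)/2) = 26 - (-1 + 3*I/2) = 26 + (1 - 3*I/2) = 27 - 3*I/2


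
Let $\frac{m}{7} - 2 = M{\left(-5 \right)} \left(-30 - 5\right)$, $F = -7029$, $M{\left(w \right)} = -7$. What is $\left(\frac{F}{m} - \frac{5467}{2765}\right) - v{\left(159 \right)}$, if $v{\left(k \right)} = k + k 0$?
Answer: $- \frac{112716649}{682955} \approx -165.04$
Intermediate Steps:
$v{\left(k \right)} = k$ ($v{\left(k \right)} = k + 0 = k$)
$m = 1729$ ($m = 14 + 7 \left(- 7 \left(-30 - 5\right)\right) = 14 + 7 \left(\left(-7\right) \left(-35\right)\right) = 14 + 7 \cdot 245 = 14 + 1715 = 1729$)
$\left(\frac{F}{m} - \frac{5467}{2765}\right) - v{\left(159 \right)} = \left(- \frac{7029}{1729} - \frac{5467}{2765}\right) - 159 = \left(\left(-7029\right) \frac{1}{1729} - \frac{781}{395}\right) - 159 = \left(- \frac{7029}{1729} - \frac{781}{395}\right) - 159 = - \frac{4126804}{682955} - 159 = - \frac{112716649}{682955}$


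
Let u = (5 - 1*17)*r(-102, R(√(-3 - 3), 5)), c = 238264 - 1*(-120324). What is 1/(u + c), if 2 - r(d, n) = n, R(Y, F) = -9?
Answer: 1/358456 ≈ 2.7897e-6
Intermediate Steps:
r(d, n) = 2 - n
c = 358588 (c = 238264 + 120324 = 358588)
u = -132 (u = (5 - 1*17)*(2 - 1*(-9)) = (5 - 17)*(2 + 9) = -12*11 = -132)
1/(u + c) = 1/(-132 + 358588) = 1/358456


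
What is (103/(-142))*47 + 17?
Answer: -2427/142 ≈ -17.092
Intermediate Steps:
(103/(-142))*47 + 17 = (103*(-1/142))*47 + 17 = -103/142*47 + 17 = -4841/142 + 17 = -2427/142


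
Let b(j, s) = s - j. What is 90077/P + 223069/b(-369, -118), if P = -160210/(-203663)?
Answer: 4640421249291/40212710 ≈ 1.1540e+5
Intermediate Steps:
P = 160210/203663 (P = -160210*(-1/203663) = 160210/203663 ≈ 0.78664)
90077/P + 223069/b(-369, -118) = 90077/(160210/203663) + 223069/(-118 - 1*(-369)) = 90077*(203663/160210) + 223069/(-118 + 369) = 18345352051/160210 + 223069/251 = 4640421249291/40212710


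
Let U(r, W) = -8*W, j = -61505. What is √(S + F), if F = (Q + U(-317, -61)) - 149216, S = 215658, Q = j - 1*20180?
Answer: I*√14755 ≈ 121.47*I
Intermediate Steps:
Q = -81685 (Q = -61505 - 1*20180 = -61505 - 20180 = -81685)
F = -230413 (F = (-81685 - 8*(-61)) - 149216 = (-81685 + 488) - 149216 = -81197 - 149216 = -230413)
√(S + F) = √(215658 - 230413) = √(-14755) = I*√14755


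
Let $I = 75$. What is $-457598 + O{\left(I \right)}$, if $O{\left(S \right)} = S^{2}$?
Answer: $-451973$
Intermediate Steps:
$-457598 + O{\left(I \right)} = -457598 + 75^{2} = -457598 + 5625 = -451973$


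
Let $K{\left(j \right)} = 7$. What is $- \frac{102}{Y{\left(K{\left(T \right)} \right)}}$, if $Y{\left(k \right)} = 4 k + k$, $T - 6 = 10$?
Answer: $- \frac{102}{35} \approx -2.9143$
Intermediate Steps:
$T = 16$ ($T = 6 + 10 = 16$)
$Y{\left(k \right)} = 5 k$
$- \frac{102}{Y{\left(K{\left(T \right)} \right)}} = - \frac{102}{5 \cdot 7} = - \frac{102}{35}$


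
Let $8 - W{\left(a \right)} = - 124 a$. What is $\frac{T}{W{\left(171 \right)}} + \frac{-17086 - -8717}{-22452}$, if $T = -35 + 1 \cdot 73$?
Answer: $\frac{44594101}{119062956} \approx 0.37454$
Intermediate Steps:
$W{\left(a \right)} = 8 + 124 a$ ($W{\left(a \right)} = 8 - - 124 a = 8 + 124 a$)
$T = 38$ ($T = -35 + 73 = 38$)
$\frac{T}{W{\left(171 \right)}} + \frac{-17086 - -8717}{-22452} = \frac{38}{8 + 124 \cdot 171} + \frac{-17086 - -8717}{-22452} = \frac{38}{8 + 21204} + \left(-17086 + 8717\right) \left(- \frac{1}{22452}\right) = \frac{38}{21212} - - \frac{8369}{22452} = 38 \cdot \frac{1}{21212} + \frac{8369}{22452} = \frac{19}{10606} + \frac{8369}{22452} = \frac{44594101}{119062956}$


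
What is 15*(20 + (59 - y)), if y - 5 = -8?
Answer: 1230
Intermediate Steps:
y = -3 (y = 5 - 8 = -3)
15*(20 + (59 - y)) = 15*(20 + (59 - 1*(-3))) = 15*(20 + (59 + 3)) = 15*(20 + 62) = 15*82 = 1230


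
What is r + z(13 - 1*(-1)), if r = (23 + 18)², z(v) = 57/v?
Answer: 23591/14 ≈ 1685.1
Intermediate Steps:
r = 1681 (r = 41² = 1681)
r + z(13 - 1*(-1)) = 1681 + 57/(13 - 1*(-1)) = 1681 + 57/(13 + 1) = 1681 + 57/14 = 23591/14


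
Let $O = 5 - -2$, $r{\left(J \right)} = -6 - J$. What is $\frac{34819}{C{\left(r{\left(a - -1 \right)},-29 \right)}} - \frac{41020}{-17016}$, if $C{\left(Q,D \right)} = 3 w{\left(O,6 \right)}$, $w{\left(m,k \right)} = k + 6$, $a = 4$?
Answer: $\frac{24748201}{25524} \approx 969.61$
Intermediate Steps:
$O = 7$ ($O = 5 + 2 = 7$)
$w{\left(m,k \right)} = 6 + k$
$C{\left(Q,D \right)} = 36$ ($C{\left(Q,D \right)} = 3 \left(6 + 6\right) = 3 \cdot 12 = 36$)
$\frac{34819}{C{\left(r{\left(a - -1 \right)},-29 \right)}} - \frac{41020}{-17016} = \frac{34819}{36} - \frac{41020}{-17016} = 34819 \cdot \frac{1}{36} - - \frac{10255}{4254} = \frac{34819}{36} + \frac{10255}{4254} = \frac{24748201}{25524}$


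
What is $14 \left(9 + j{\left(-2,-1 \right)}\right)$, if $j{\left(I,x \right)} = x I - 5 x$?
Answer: $224$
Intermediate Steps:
$j{\left(I,x \right)} = - 5 x + I x$ ($j{\left(I,x \right)} = I x - 5 x = - 5 x + I x$)
$14 \left(9 + j{\left(-2,-1 \right)}\right) = 14 \left(9 - \left(-5 - 2\right)\right) = 14 \left(9 - -7\right) = 14 \left(9 + 7\right) = 14 \cdot 16 = 224$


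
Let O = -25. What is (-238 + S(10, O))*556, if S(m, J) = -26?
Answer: -146784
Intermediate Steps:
(-238 + S(10, O))*556 = (-238 - 26)*556 = -264*556 = -146784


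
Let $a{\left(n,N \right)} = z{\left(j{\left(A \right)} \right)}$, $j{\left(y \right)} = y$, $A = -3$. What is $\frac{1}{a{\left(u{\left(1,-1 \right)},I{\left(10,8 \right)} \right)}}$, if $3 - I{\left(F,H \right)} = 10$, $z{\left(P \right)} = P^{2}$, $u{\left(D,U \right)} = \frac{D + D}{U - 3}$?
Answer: $\frac{1}{9} \approx 0.11111$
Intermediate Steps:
$u{\left(D,U \right)} = \frac{2 D}{-3 + U}$
$I{\left(F,H \right)} = -7$ ($I{\left(F,H \right)} = 3 - 10 = -7$)
$a{\left(n,N \right)} = 9$ ($a{\left(n,N \right)} = \left(-3\right)^{2} = 9$)
$\frac{1}{a{\left(u{\left(1,-1 \right)},I{\left(10,8 \right)} \right)}} = \frac{1}{9}$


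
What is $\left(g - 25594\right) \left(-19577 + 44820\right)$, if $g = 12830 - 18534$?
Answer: $-790055414$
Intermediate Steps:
$g = -5704$ ($g = 12830 - 18534 = -5704$)
$\left(g - 25594\right) \left(-19577 + 44820\right) = \left(-5704 - 25594\right) \left(-19577 + 44820\right) = \left(-31298\right) 25243 = -790055414$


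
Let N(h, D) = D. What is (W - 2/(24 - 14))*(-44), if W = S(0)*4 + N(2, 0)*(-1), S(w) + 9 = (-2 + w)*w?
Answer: 7964/5 ≈ 1592.8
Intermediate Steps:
S(w) = -9 + w*(-2 + w) (S(w) = -9 + (-2 + w)*w = -9 + w*(-2 + w))
W = -36 (W = (-9 + 0² - 2*0)*4 + 0*(-1) = (-9 + 0 + 0)*4 + 0 = -9*4 + 0 = -36 + 0 = -36)
(W - 2/(24 - 14))*(-44) = (-36 - 2/(24 - 14))*(-44) = (-36 - 2/10)*(-44) = (-36 - 2*⅒)*(-44) = (-36 - ⅕)*(-44) = -181/5*(-44) = 7964/5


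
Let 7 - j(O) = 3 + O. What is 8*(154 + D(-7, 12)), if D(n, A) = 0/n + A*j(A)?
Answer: 464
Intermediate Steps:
j(O) = 4 - O (j(O) = 7 - (3 + O) = 7 + (-3 - O) = 4 - O)
D(n, A) = A*(4 - A) (D(n, A) = 0/n + A*(4 - A) = 0 + A*(4 - A) = A*(4 - A))
8*(154 + D(-7, 12)) = 8*(154 + 12*(4 - 1*12)) = 8*(154 + 12*(4 - 12)) = 8*(154 + 12*(-8)) = 8*(154 - 96) = 8*58 = 464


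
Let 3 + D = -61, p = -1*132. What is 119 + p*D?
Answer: 8567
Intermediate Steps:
p = -132
D = -64 (D = -3 - 61 = -64)
119 + p*D = 119 - 132*(-64) = 119 + 8448 = 8567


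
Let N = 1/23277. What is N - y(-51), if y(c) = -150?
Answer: 3491551/23277 ≈ 150.00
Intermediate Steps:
N = 1/23277 ≈ 4.2961e-5
N - y(-51) = 1/23277 - 1*(-150) = 1/23277 + 150 = 3491551/23277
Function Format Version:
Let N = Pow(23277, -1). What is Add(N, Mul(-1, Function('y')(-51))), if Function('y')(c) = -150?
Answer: Rational(3491551, 23277) ≈ 150.00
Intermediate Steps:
N = Rational(1, 23277) ≈ 4.2961e-5
Add(N, Mul(-1, Function('y')(-51))) = Add(Rational(1, 23277), Mul(-1, -150)) = Add(Rational(1, 23277), 150) = Rational(3491551, 23277)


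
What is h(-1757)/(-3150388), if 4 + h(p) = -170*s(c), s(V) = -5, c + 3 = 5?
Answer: -423/1575194 ≈ -0.00026854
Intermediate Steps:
c = 2 (c = -3 + 5 = 2)
h(p) = 846 (h(p) = -4 - 170*(-5) = -4 + 850 = 846)
h(-1757)/(-3150388) = 846/(-3150388) = 846*(-1/3150388) = -423/1575194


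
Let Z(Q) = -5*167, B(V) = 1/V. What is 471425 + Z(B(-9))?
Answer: 470590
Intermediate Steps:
Z(Q) = -835
471425 + Z(B(-9)) = 471425 - 835 = 470590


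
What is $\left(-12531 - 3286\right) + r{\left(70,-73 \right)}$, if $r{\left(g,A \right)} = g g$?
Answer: $-10917$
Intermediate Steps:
$r{\left(g,A \right)} = g^{2}$
$\left(-12531 - 3286\right) + r{\left(70,-73 \right)} = \left(-12531 - 3286\right) + 70^{2} = -15817 + 4900 = -10917$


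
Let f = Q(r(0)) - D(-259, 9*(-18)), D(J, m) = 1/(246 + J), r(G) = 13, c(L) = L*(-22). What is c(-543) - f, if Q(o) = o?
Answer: 155128/13 ≈ 11933.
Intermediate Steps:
c(L) = -22*L
f = 170/13 (f = 13 - 1/(246 - 259) = 13 - 1/(-13) = 13 - 1*(-1/13) = 13 + 1/13 = 170/13 ≈ 13.077)
c(-543) - f = -22*(-543) - 1*170/13 = 11946 - 170/13 = 155128/13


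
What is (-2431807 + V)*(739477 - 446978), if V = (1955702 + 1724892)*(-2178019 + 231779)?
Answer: -2095264433450649133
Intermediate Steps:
V = -7163319266560 (V = 3680594*(-1946240) = -7163319266560)
(-2431807 + V)*(739477 - 446978) = (-2431807 - 7163319266560)*(739477 - 446978) = -7163321698367*292499 = -2095264433450649133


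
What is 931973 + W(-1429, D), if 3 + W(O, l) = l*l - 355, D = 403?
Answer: 1094024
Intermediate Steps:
W(O, l) = -358 + l² (W(O, l) = -3 + (l*l - 355) = -3 + (l² - 355) = -3 + (-355 + l²) = -358 + l²)
931973 + W(-1429, D) = 931973 + (-358 + 403²) = 931973 + (-358 + 162409) = 931973 + 162051 = 1094024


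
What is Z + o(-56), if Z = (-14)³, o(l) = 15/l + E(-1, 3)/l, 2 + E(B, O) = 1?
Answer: -10977/4 ≈ -2744.3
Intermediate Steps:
E(B, O) = -1 (E(B, O) = -2 + 1 = -1)
o(l) = 14/l (o(l) = 15/l - 1/l = 14/l)
Z = -2744
Z + o(-56) = -2744 + 14/(-56) = -2744 + 14*(-1/56) = -2744 - ¼ = -10977/4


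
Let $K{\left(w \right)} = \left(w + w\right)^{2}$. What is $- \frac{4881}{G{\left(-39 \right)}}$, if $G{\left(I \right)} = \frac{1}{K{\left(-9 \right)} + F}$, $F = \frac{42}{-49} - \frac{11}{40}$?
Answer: $- \frac{441257043}{280} \approx -1.5759 \cdot 10^{6}$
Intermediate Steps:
$K{\left(w \right)} = 4 w^{2}$ ($K{\left(w \right)} = \left(2 w\right)^{2} = 4 w^{2}$)
$F = - \frac{317}{280}$ ($F = 42 \left(- \frac{1}{49}\right) - \frac{11}{40} = - \frac{6}{7} - \frac{11}{40} = - \frac{317}{280} \approx -1.1321$)
$G{\left(I \right)} = \frac{280}{90403}$ ($G{\left(I \right)} = \frac{1}{4 \left(-9\right)^{2} - \frac{317}{280}} = \frac{1}{4 \cdot 81 - \frac{317}{280}} = \frac{1}{324 - \frac{317}{280}} = \frac{1}{\frac{90403}{280}} = \frac{280}{90403}$)
$- \frac{4881}{G{\left(-39 \right)}} = - \frac{4881}{\frac{280}{90403}} = \left(-4881\right) \frac{90403}{280} = - \frac{441257043}{280}$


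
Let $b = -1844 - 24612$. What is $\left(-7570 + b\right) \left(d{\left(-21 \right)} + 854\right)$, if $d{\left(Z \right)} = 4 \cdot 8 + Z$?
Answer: $-29432490$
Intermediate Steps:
$d{\left(Z \right)} = 32 + Z$
$b = -26456$
$\left(-7570 + b\right) \left(d{\left(-21 \right)} + 854\right) = \left(-7570 - 26456\right) \left(\left(32 - 21\right) + 854\right) = - 34026 \left(11 + 854\right) = \left(-34026\right) 865 = -29432490$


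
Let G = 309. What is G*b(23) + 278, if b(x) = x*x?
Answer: 163739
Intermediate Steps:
b(x) = x²
G*b(23) + 278 = 309*23² + 278 = 309*529 + 278 = 163461 + 278 = 163739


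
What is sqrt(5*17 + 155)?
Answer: 4*sqrt(15) ≈ 15.492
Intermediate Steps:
sqrt(5*17 + 155) = sqrt(85 + 155) = sqrt(240) = 4*sqrt(15)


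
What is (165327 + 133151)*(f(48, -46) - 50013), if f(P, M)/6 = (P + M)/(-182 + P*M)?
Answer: -17838699146598/1195 ≈ -1.4928e+10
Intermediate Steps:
f(P, M) = 6*(M + P)/(-182 + M*P) (f(P, M) = 6*((P + M)/(-182 + P*M)) = 6*((M + P)/(-182 + M*P)) = 6*(M + P)/(-182 + M*P))
(165327 + 133151)*(f(48, -46) - 50013) = (165327 + 133151)*(6*(-46 + 48)/(-182 - 46*48) - 50013) = 298478*(6*2/(-182 - 2208) - 50013) = 298478*(6*2/(-2390) - 50013) = 298478*(6*(-1/2390)*2 - 50013) = 298478*(-6/1195 - 50013) = 298478*(-59765541/1195) = -17838699146598/1195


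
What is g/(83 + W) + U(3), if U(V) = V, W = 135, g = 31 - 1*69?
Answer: 308/109 ≈ 2.8257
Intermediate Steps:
g = -38 (g = 31 - 69 = -38)
g/(83 + W) + U(3) = -38/(83 + 135) + 3 = -38/218 + 3 = (1/218)*(-38) + 3 = -19/109 + 3 = 308/109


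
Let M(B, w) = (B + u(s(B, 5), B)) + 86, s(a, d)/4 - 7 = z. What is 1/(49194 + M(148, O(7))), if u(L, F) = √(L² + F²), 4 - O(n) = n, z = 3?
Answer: 12357/610775920 - √1469/610775920 ≈ 2.0169e-5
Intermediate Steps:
s(a, d) = 40 (s(a, d) = 28 + 4*3 = 28 + 12 = 40)
O(n) = 4 - n
u(L, F) = √(F² + L²)
M(B, w) = 86 + B + √(1600 + B²) (M(B, w) = (B + √(B² + 40²)) + 86 = (B + √(B² + 1600)) + 86 = (B + √(1600 + B²)) + 86 = 86 + B + √(1600 + B²))
1/(49194 + M(148, O(7))) = 1/(49194 + (86 + 148 + √(1600 + 148²))) = 1/(49194 + (86 + 148 + √(1600 + 21904))) = 1/(49194 + (86 + 148 + √23504)) = 1/(49194 + (86 + 148 + 4*√1469)) = 1/(49194 + (234 + 4*√1469)) = 1/(49428 + 4*√1469)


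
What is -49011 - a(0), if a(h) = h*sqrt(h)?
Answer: -49011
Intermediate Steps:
a(h) = h**(3/2)
-49011 - a(0) = -49011 - 0**(3/2) = -49011 - 1*0 = -49011 + 0 = -49011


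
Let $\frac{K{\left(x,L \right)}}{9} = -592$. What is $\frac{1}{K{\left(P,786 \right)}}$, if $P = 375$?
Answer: $- \frac{1}{5328} \approx -0.00018769$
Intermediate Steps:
$K{\left(x,L \right)} = -5328$ ($K{\left(x,L \right)} = 9 \left(-592\right) = -5328$)
$\frac{1}{K{\left(P,786 \right)}} = \frac{1}{-5328} = - \frac{1}{5328}$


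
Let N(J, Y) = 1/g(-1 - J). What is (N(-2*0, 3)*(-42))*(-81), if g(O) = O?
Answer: -3402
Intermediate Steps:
N(J, Y) = 1/(-1 - J)
(N(-2*0, 3)*(-42))*(-81) = (-1/(1 - 2*0)*(-42))*(-81) = (-1/(1 + 0)*(-42))*(-81) = (-1/1*(-42))*(-81) = (-1*1*(-42))*(-81) = -1*(-42)*(-81) = 42*(-81) = -3402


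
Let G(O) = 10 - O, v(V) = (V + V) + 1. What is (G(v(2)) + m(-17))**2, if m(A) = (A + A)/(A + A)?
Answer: 36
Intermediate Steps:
v(V) = 1 + 2*V (v(V) = 2*V + 1 = 1 + 2*V)
m(A) = 1 (m(A) = (2*A)/((2*A)) = (2*A)*(1/(2*A)) = 1)
(G(v(2)) + m(-17))**2 = ((10 - (1 + 2*2)) + 1)**2 = ((10 - (1 + 4)) + 1)**2 = ((10 - 1*5) + 1)**2 = ((10 - 5) + 1)**2 = (5 + 1)**2 = 6**2 = 36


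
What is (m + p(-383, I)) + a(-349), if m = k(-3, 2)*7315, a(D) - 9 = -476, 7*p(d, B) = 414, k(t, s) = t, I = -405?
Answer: -156470/7 ≈ -22353.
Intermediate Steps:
p(d, B) = 414/7 (p(d, B) = (1/7)*414 = 414/7)
a(D) = -467 (a(D) = 9 - 476 = -467)
m = -21945 (m = -3*7315 = -21945)
(m + p(-383, I)) + a(-349) = (-21945 + 414/7) - 467 = -153201/7 - 467 = -156470/7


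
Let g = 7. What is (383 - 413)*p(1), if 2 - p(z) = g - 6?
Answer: -30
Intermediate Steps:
p(z) = 1 (p(z) = 2 - (7 - 6) = 2 - 1*1 = 2 - 1 = 1)
(383 - 413)*p(1) = (383 - 413)*1 = -30*1 = -30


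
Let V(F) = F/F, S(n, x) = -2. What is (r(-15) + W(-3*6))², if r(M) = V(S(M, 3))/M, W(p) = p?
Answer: 73441/225 ≈ 326.40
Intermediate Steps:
V(F) = 1
r(M) = 1/M
(r(-15) + W(-3*6))² = (1/(-15) - 3*6)² = (-1/15 - 18)² = (-271/15)² = 73441/225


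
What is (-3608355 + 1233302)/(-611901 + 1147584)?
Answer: -2375053/535683 ≈ -4.4337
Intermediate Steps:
(-3608355 + 1233302)/(-611901 + 1147584) = -2375053/535683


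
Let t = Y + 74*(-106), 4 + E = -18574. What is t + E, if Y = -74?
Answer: -26496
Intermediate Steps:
E = -18578 (E = -4 - 18574 = -18578)
t = -7918 (t = -74 + 74*(-106) = -74 - 7844 = -7918)
t + E = -7918 - 18578 = -26496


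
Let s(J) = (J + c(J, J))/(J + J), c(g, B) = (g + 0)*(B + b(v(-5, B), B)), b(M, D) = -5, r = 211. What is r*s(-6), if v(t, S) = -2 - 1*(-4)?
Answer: -1055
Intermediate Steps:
v(t, S) = 2 (v(t, S) = -2 + 4 = 2)
c(g, B) = g*(-5 + B) (c(g, B) = (g + 0)*(B - 5) = g*(-5 + B))
s(J) = (J + J*(-5 + J))/(2*J) (s(J) = (J + J*(-5 + J))/(J + J) = (J + J*(-5 + J))/((2*J)) = (J + J*(-5 + J))*(1/(2*J)) = (J + J*(-5 + J))/(2*J))
r*s(-6) = 211*(-2 + (½)*(-6)) = 211*(-2 - 3) = 211*(-5) = -1055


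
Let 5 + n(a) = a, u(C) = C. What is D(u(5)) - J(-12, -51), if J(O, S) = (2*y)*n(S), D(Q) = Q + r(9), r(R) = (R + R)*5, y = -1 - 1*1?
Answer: -129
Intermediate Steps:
n(a) = -5 + a
y = -2 (y = -1 - 1 = -2)
r(R) = 10*R (r(R) = (2*R)*5 = 10*R)
D(Q) = 90 + Q (D(Q) = Q + 10*9 = Q + 90 = 90 + Q)
J(O, S) = 20 - 4*S (J(O, S) = (2*(-2))*(-5 + S) = -4*(-5 + S) = 20 - 4*S)
D(u(5)) - J(-12, -51) = (90 + 5) - (20 - 4*(-51)) = 95 - (20 + 204) = 95 - 1*224 = 95 - 224 = -129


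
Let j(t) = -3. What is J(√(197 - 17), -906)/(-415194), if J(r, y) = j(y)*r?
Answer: 3*√5/69199 ≈ 9.6941e-5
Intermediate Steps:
J(r, y) = -3*r
J(√(197 - 17), -906)/(-415194) = -3*√(197 - 17)/(-415194) = -18*√5*(-1/415194) = 3*√5/69199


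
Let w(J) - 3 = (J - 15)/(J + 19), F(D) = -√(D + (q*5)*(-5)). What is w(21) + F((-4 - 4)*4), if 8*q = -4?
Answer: 63/20 - I*√78/2 ≈ 3.15 - 4.4159*I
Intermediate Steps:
q = -½ (q = (⅛)*(-4) = -½ ≈ -0.50000)
F(D) = -√(25/2 + D) (F(D) = -√(D - ½*5*(-5)) = -√(D - 5/2*(-5)) = -√(D + 25/2) = -√(25/2 + D))
w(J) = 3 + (-15 + J)/(19 + J) (w(J) = 3 + (J - 15)/(J + 19) = 3 + (-15 + J)/(19 + J))
w(21) + F((-4 - 4)*4) = 2*(21 + 2*21)/(19 + 21) - √(50 + 4*((-4 - 4)*4))/2 = 2*(21 + 42)/40 - √(50 + 4*(-8*4))/2 = 2*(1/40)*63 - √(50 + 4*(-32))/2 = 63/20 - √(50 - 128)/2 = 63/20 - I*√78/2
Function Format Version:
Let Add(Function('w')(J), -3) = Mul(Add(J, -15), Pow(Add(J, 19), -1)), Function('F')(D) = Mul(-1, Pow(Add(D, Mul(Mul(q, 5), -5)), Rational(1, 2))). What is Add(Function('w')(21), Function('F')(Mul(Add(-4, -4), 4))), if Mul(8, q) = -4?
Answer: Add(Rational(63, 20), Mul(Rational(-1, 2), I, Pow(78, Rational(1, 2)))) ≈ Add(3.1500, Mul(-4.4159, I))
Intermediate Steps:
q = Rational(-1, 2) (q = Mul(Rational(1, 8), -4) = Rational(-1, 2) ≈ -0.50000)
Function('F')(D) = Mul(-1, Pow(Add(Rational(25, 2), D), Rational(1, 2))) (Function('F')(D) = Mul(-1, Pow(Add(D, Mul(Mul(Rational(-1, 2), 5), -5)), Rational(1, 2))) = Mul(-1, Pow(Add(D, Mul(Rational(-5, 2), -5)), Rational(1, 2))) = Mul(-1, Pow(Add(D, Rational(25, 2)), Rational(1, 2))) = Mul(-1, Pow(Add(Rational(25, 2), D), Rational(1, 2))))
Function('w')(J) = Add(3, Mul(Pow(Add(19, J), -1), Add(-15, J))) (Function('w')(J) = Add(3, Mul(Add(J, -15), Pow(Add(J, 19), -1))) = Add(3, Mul(Add(-15, J), Pow(Add(19, J), -1))) = Add(3, Mul(Pow(Add(19, J), -1), Add(-15, J))))
Add(Function('w')(21), Function('F')(Mul(Add(-4, -4), 4))) = Add(Mul(2, Pow(Add(19, 21), -1), Add(21, Mul(2, 21))), Mul(Rational(-1, 2), Pow(Add(50, Mul(4, Mul(Add(-4, -4), 4))), Rational(1, 2)))) = Add(Mul(2, Pow(40, -1), Add(21, 42)), Mul(Rational(-1, 2), Pow(Add(50, Mul(4, Mul(-8, 4))), Rational(1, 2)))) = Add(Mul(2, Rational(1, 40), 63), Mul(Rational(-1, 2), Pow(Add(50, Mul(4, -32)), Rational(1, 2)))) = Add(Rational(63, 20), Mul(Rational(-1, 2), Pow(Add(50, -128), Rational(1, 2)))) = Add(Rational(63, 20), Mul(Rational(-1, 2), Pow(-78, Rational(1, 2)))) = Add(Rational(63, 20), Mul(Rational(-1, 2), Mul(I, Pow(78, Rational(1, 2))))) = Add(Rational(63, 20), Mul(Rational(-1, 2), I, Pow(78, Rational(1, 2))))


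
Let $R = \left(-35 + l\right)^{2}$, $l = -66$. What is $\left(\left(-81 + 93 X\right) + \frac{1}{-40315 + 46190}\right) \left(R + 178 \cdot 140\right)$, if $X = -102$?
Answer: $- \frac{1974015281004}{5875} \approx -3.36 \cdot 10^{8}$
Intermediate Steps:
$R = 10201$ ($R = \left(-35 - 66\right)^{2} = \left(-101\right)^{2} = 10201$)
$\left(\left(-81 + 93 X\right) + \frac{1}{-40315 + 46190}\right) \left(R + 178 \cdot 140\right) = \left(\left(-81 + 93 \left(-102\right)\right) + \frac{1}{-40315 + 46190}\right) \left(10201 + 178 \cdot 140\right) = \left(\left(-81 - 9486\right) + \frac{1}{5875}\right) \left(10201 + 24920\right) = \left(-9567 + \frac{1}{5875}\right) 35121 = \left(- \frac{56206124}{5875}\right) 35121 = - \frac{1974015281004}{5875}$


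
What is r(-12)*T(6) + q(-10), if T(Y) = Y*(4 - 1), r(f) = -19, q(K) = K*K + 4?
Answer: -238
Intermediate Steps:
q(K) = 4 + K² (q(K) = K² + 4 = 4 + K²)
T(Y) = 3*Y (T(Y) = Y*3 = 3*Y)
r(-12)*T(6) + q(-10) = -57*6 + (4 + (-10)²) = -19*18 + (4 + 100) = -342 + 104 = -238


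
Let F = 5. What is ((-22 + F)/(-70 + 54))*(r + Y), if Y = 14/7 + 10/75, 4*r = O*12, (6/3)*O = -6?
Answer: -1751/240 ≈ -7.2958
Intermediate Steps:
O = -3 (O = (½)*(-6) = -3)
r = -9 (r = (-3*12)/4 = (¼)*(-36) = -9)
Y = 32/15 (Y = 14*(⅐) + 10*(1/75) = 2 + 2/15 = 32/15 ≈ 2.1333)
((-22 + F)/(-70 + 54))*(r + Y) = ((-22 + 5)/(-70 + 54))*(-9 + 32/15) = -17/(-16)*(-103/15) = -17*(-1/16)*(-103/15) = (17/16)*(-103/15) = -1751/240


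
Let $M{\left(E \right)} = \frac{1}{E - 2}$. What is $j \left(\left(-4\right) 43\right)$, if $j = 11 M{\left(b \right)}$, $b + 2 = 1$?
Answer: $\frac{1892}{3} \approx 630.67$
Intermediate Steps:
$b = -1$ ($b = -2 + 1 = -1$)
$M{\left(E \right)} = \frac{1}{-2 + E}$
$j = - \frac{11}{3}$ ($j = \frac{11}{-2 - 1} = \frac{11}{-3} = 11 \left(- \frac{1}{3}\right) = - \frac{11}{3} \approx -3.6667$)
$j \left(\left(-4\right) 43\right) = - \frac{11 \left(\left(-4\right) 43\right)}{3} = \left(- \frac{11}{3}\right) \left(-172\right) = \frac{1892}{3}$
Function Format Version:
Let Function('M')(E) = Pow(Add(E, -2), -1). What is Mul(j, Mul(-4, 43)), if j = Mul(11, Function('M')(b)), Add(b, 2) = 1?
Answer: Rational(1892, 3) ≈ 630.67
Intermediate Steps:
b = -1 (b = Add(-2, 1) = -1)
Function('M')(E) = Pow(Add(-2, E), -1)
j = Rational(-11, 3) (j = Mul(11, Pow(Add(-2, -1), -1)) = Mul(11, Pow(-3, -1)) = Mul(11, Rational(-1, 3)) = Rational(-11, 3) ≈ -3.6667)
Mul(j, Mul(-4, 43)) = Mul(Rational(-11, 3), Mul(-4, 43)) = Mul(Rational(-11, 3), -172) = Rational(1892, 3)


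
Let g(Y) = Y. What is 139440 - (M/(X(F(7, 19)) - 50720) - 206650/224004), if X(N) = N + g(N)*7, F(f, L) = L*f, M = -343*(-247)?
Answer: 129253353895487/926928552 ≈ 1.3944e+5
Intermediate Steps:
M = 84721
X(N) = 8*N (X(N) = N + N*7 = N + 7*N = 8*N)
139440 - (M/(X(F(7, 19)) - 50720) - 206650/224004) = 139440 - (84721/(8*(19*7) - 50720) - 206650/224004) = 139440 - (84721/(8*133 - 50720) - 206650*1/224004) = 139440 - (84721/(1064 - 50720) - 103325/112002) = 139440 - (84721/(-49656) - 103325/112002) = 139440 - (84721*(-1/49656) - 103325/112002) = 139440 - (-84721/49656 - 103325/112002) = 139440 - 1*(-2436604607/926928552) = 139440 + 2436604607/926928552 = 129253353895487/926928552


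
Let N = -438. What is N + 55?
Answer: -383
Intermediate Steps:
N + 55 = -438 + 55 = -383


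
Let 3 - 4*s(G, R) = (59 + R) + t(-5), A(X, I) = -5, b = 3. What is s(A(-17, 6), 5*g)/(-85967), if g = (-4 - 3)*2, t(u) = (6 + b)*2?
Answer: 1/85967 ≈ 1.1632e-5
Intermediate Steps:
t(u) = 18 (t(u) = (6 + 3)*2 = 9*2 = 18)
g = -14 (g = -7*2 = -14)
s(G, R) = -37/2 - R/4 (s(G, R) = ¾ - ((59 + R) + 18)/4 = ¾ - (77 + R)/4 = ¾ + (-77/4 - R/4) = -37/2 - R/4)
s(A(-17, 6), 5*g)/(-85967) = (-37/2 - 5*(-14)/4)/(-85967) = (-37/2 - ¼*(-70))*(-1/85967) = (-37/2 + 35/2)*(-1/85967) = -1*(-1/85967) = 1/85967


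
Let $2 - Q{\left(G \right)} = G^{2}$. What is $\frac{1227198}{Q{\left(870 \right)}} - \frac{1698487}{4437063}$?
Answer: $- \frac{3365368126400}{1679202055287} \approx -2.0041$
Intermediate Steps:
$Q{\left(G \right)} = 2 - G^{2}$
$\frac{1227198}{Q{\left(870 \right)}} - \frac{1698487}{4437063} = \frac{1227198}{2 - 870^{2}} - \frac{1698487}{4437063} = \frac{1227198}{2 - 756900} - \frac{1698487}{4437063} = \frac{1227198}{-756898} - \frac{1698487}{4437063} = 1227198 \left(- \frac{1}{756898}\right) - \frac{1698487}{4437063} = - \frac{613599}{378449} - \frac{1698487}{4437063} = - \frac{3365368126400}{1679202055287}$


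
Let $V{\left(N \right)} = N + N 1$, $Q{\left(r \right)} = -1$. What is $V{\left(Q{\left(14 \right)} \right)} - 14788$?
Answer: $-14790$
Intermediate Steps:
$V{\left(N \right)} = 2 N$ ($V{\left(N \right)} = N + N = 2 N$)
$V{\left(Q{\left(14 \right)} \right)} - 14788 = 2 \left(-1\right) - 14788 = -2 - 14788 = -14790$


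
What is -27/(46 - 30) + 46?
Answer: 709/16 ≈ 44.313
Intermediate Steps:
-27/(46 - 30) + 46 = -27/16 + 46 = 709/16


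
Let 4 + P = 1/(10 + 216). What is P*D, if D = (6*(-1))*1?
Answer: 2709/113 ≈ 23.973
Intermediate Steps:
D = -6 (D = -6*1 = -6)
P = -903/226 (P = -4 + 1/(10 + 216) = -4 + 1/226 = -903/226 ≈ -3.9956)
P*D = -903/226*(-6) = 2709/113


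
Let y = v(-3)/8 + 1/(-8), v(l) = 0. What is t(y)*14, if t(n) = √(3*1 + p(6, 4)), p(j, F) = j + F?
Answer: 14*√13 ≈ 50.478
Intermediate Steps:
y = -⅛ (y = 0/8 + 1/(-8) = 0*(⅛) + 1*(-⅛) = 0 - ⅛ = -⅛ ≈ -0.12500)
p(j, F) = F + j
t(n) = √13 (t(n) = √(3*1 + (4 + 6)) = √(3 + 10) = √13)
t(y)*14 = √13*14 = 14*√13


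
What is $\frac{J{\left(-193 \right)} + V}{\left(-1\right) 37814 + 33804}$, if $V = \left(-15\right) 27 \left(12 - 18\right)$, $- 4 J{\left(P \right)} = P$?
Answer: $- \frac{9913}{16040} \approx -0.61802$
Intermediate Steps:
$J{\left(P \right)} = - \frac{P}{4}$
$V = 2430$ ($V = \left(-405\right) \left(-6\right) = 2430$)
$\frac{J{\left(-193 \right)} + V}{\left(-1\right) 37814 + 33804} = \frac{\left(- \frac{1}{4}\right) \left(-193\right) + 2430}{\left(-1\right) 37814 + 33804} = \frac{\frac{193}{4} + 2430}{-37814 + 33804} = \frac{9913}{4 \left(-4010\right)} = \frac{9913}{4} \left(- \frac{1}{4010}\right) = - \frac{9913}{16040}$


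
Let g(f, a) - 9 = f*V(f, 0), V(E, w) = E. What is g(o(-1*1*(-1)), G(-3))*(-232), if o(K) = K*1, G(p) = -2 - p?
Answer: -2320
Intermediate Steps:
o(K) = K
g(f, a) = 9 + f**2 (g(f, a) = 9 + f*f = 9 + f**2)
g(o(-1*1*(-1)), G(-3))*(-232) = (9 + (-1*1*(-1))**2)*(-232) = (9 + (-1*(-1))**2)*(-232) = (9 + 1**2)*(-232) = (9 + 1)*(-232) = 10*(-232) = -2320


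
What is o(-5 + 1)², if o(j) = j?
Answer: 16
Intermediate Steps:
o(-5 + 1)² = (-5 + 1)² = (-4)² = 16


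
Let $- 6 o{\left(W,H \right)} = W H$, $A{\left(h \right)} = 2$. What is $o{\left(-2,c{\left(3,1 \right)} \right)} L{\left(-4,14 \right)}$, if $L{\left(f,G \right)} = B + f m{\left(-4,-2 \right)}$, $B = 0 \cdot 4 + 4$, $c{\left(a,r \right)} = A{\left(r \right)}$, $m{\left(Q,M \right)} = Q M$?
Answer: $- \frac{56}{3} \approx -18.667$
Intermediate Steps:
$m{\left(Q,M \right)} = M Q$
$c{\left(a,r \right)} = 2$
$B = 4$ ($B = 0 + 4 = 4$)
$L{\left(f,G \right)} = 4 + 8 f$ ($L{\left(f,G \right)} = 4 + f \left(\left(-2\right) \left(-4\right)\right) = 4 + f 8 = 4 + 8 f$)
$o{\left(W,H \right)} = - \frac{H W}{6}$ ($o{\left(W,H \right)} = - \frac{W H}{6} = - \frac{H W}{6}$)
$o{\left(-2,c{\left(3,1 \right)} \right)} L{\left(-4,14 \right)} = \left(- \frac{1}{6}\right) 2 \left(-2\right) \left(4 + 8 \left(-4\right)\right) = \frac{2 \left(4 - 32\right)}{3} = \frac{2}{3} \left(-28\right) = - \frac{56}{3}$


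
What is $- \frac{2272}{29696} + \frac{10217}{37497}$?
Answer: $\frac{235141}{1199904} \approx 0.19597$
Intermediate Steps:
$- \frac{2272}{29696} + \frac{10217}{37497} = \left(-2272\right) \frac{1}{29696} + 10217 \cdot \frac{1}{37497} = - \frac{71}{928} + \frac{10217}{37497} = \frac{235141}{1199904}$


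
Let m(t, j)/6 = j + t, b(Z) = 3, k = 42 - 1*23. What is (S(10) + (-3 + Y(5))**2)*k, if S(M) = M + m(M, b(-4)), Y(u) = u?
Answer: 1748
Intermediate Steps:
k = 19 (k = 42 - 23 = 19)
m(t, j) = 6*j + 6*t (m(t, j) = 6*(j + t) = 6*j + 6*t)
S(M) = 18 + 7*M (S(M) = M + (6*3 + 6*M) = M + (18 + 6*M) = 18 + 7*M)
(S(10) + (-3 + Y(5))**2)*k = ((18 + 7*10) + (-3 + 5)**2)*19 = ((18 + 70) + 2**2)*19 = (88 + 4)*19 = 92*19 = 1748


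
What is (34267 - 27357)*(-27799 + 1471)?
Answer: -181926480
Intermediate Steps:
(34267 - 27357)*(-27799 + 1471) = 6910*(-26328) = -181926480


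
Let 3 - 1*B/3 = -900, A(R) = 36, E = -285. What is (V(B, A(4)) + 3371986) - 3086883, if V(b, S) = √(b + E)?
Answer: 285103 + 2*√606 ≈ 2.8515e+5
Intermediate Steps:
B = 2709 (B = 9 - 3*(-900) = 9 + 2700 = 2709)
V(b, S) = √(-285 + b) (V(b, S) = √(b - 285) = √(-285 + b))
(V(B, A(4)) + 3371986) - 3086883 = (√(-285 + 2709) + 3371986) - 3086883 = (√2424 + 3371986) - 3086883 = (2*√606 + 3371986) - 3086883 = (3371986 + 2*√606) - 3086883 = 285103 + 2*√606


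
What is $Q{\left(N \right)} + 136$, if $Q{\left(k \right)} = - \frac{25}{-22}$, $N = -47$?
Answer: $\frac{3017}{22} \approx 137.14$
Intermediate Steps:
$Q{\left(k \right)} = \frac{25}{22}$ ($Q{\left(k \right)} = \left(-25\right) \left(- \frac{1}{22}\right) = \frac{25}{22}$)
$Q{\left(N \right)} + 136 = \frac{25}{22} + 136 = \frac{3017}{22}$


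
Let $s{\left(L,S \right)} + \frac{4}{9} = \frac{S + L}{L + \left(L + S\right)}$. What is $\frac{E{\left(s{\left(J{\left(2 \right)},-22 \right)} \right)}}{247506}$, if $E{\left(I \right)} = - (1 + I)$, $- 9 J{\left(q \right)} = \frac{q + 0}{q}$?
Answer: $- \frac{2791}{445510800} \approx -6.2647 \cdot 10^{-6}$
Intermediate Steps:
$J{\left(q \right)} = - \frac{1}{9}$ ($J{\left(q \right)} = - \frac{\left(q + 0\right) \frac{1}{q}}{9} = - \frac{q \frac{1}{q}}{9} = \left(- \frac{1}{9}\right) 1 = - \frac{1}{9}$)
$s{\left(L,S \right)} = - \frac{4}{9} + \frac{L + S}{S + 2 L}$ ($s{\left(L,S \right)} = - \frac{4}{9} + \frac{S + L}{L + \left(L + S\right)} = - \frac{4}{9} + \frac{L + S}{S + 2 L}$)
$E{\left(I \right)} = -1 - I$
$\frac{E{\left(s{\left(J{\left(2 \right)},-22 \right)} \right)}}{247506} = \frac{-1 - \frac{- \frac{1}{9} + 5 \left(-22\right)}{9 \left(-22 + 2 \left(- \frac{1}{9}\right)\right)}}{247506} = \left(-1 - \frac{- \frac{1}{9} - 110}{9 \left(-22 - \frac{2}{9}\right)}\right) \frac{1}{247506} = \left(-1 - \frac{1}{9} \frac{1}{- \frac{200}{9}} \left(- \frac{991}{9}\right)\right) \frac{1}{247506} = \left(-1 - \frac{1}{9} \left(- \frac{9}{200}\right) \left(- \frac{991}{9}\right)\right) \frac{1}{247506} = \left(-1 - \frac{991}{1800}\right) \frac{1}{247506} = \left(- \frac{2791}{1800}\right) \frac{1}{247506} = - \frac{2791}{445510800}$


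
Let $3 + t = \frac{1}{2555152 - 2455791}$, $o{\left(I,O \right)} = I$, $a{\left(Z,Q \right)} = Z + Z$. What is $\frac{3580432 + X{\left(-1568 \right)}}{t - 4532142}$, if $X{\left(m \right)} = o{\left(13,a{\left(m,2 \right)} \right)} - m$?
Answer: $- \frac{355912393693}{450318459344} \approx -0.79036$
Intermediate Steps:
$a{\left(Z,Q \right)} = 2 Z$
$t = - \frac{298082}{99361}$ ($t = -3 + \frac{1}{2555152 - 2455791} = -3 + \frac{1}{99361} = - \frac{298082}{99361} \approx -3.0$)
$X{\left(m \right)} = 13 - m$
$\frac{3580432 + X{\left(-1568 \right)}}{t - 4532142} = \frac{3580432 + \left(13 - -1568\right)}{- \frac{298082}{99361} - 4532142} = \frac{3580432 + \left(13 + 1568\right)}{- \frac{450318459344}{99361}} = \left(3580432 + 1581\right) \left(- \frac{99361}{450318459344}\right) = 3582013 \left(- \frac{99361}{450318459344}\right) = - \frac{355912393693}{450318459344}$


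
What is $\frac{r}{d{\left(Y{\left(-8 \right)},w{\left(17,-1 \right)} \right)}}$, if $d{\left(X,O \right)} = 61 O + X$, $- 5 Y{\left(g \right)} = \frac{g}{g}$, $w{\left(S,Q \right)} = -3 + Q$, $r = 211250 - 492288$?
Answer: $\frac{1405190}{1221} \approx 1150.9$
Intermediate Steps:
$r = -281038$ ($r = 211250 - 492288 = -281038$)
$Y{\left(g \right)} = - \frac{1}{5}$ ($Y{\left(g \right)} = - \frac{g \frac{1}{g}}{5} = \left(- \frac{1}{5}\right) 1 = - \frac{1}{5}$)
$d{\left(X,O \right)} = X + 61 O$
$\frac{r}{d{\left(Y{\left(-8 \right)},w{\left(17,-1 \right)} \right)}} = - \frac{281038}{- \frac{1}{5} + 61 \left(-3 - 1\right)} = - \frac{281038}{- \frac{1}{5} + 61 \left(-4\right)} = - \frac{281038}{- \frac{1}{5} - 244} = - \frac{281038}{- \frac{1221}{5}} = \left(-281038\right) \left(- \frac{5}{1221}\right) = \frac{1405190}{1221}$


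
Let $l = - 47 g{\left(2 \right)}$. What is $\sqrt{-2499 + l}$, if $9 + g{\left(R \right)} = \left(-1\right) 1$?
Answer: $i \sqrt{2029} \approx 45.044 i$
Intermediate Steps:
$g{\left(R \right)} = -10$ ($g{\left(R \right)} = -9 - 1 = -10$)
$l = 470$ ($l = \left(-47\right) \left(-10\right) = 470$)
$\sqrt{-2499 + l} = \sqrt{-2499 + 470} = \sqrt{-2029} = i \sqrt{2029}$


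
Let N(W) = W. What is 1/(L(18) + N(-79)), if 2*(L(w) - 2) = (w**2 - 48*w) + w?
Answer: -1/338 ≈ -0.0029586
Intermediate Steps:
L(w) = 2 + w**2/2 - 47*w/2 (L(w) = 2 + ((w**2 - 48*w) + w)/2 = 2 + (w**2 - 47*w)/2 = 2 + (w**2/2 - 47*w/2) = 2 + w**2/2 - 47*w/2)
1/(L(18) + N(-79)) = 1/((2 + (1/2)*18**2 - 47/2*18) - 79) = 1/((2 + (1/2)*324 - 423) - 79) = 1/((2 + 162 - 423) - 79) = 1/(-259 - 79) = 1/(-338) = -1/338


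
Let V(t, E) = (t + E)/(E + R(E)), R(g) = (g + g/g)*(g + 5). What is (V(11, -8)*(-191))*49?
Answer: -28077/13 ≈ -2159.8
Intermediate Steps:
R(g) = (1 + g)*(5 + g) (R(g) = (g + 1)*(5 + g) = (1 + g)*(5 + g))
V(t, E) = (E + t)/(5 + E**2 + 7*E) (V(t, E) = (t + E)/(E + (5 + E**2 + 6*E)) = (E + t)/(5 + E**2 + 7*E))
(V(11, -8)*(-191))*49 = (((-8 + 11)/(5 + (-8)**2 + 7*(-8)))*(-191))*49 = ((3/(5 + 64 - 56))*(-191))*49 = ((3/13)*(-191))*49 = -573/13*49 = -28077/13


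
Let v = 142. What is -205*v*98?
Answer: -2852780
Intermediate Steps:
-205*v*98 = -205*142*98 = -29110*98 = -2852780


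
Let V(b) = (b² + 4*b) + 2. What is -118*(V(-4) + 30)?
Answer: -3776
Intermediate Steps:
V(b) = 2 + b² + 4*b
-118*(V(-4) + 30) = -118*((2 + (-4)² + 4*(-4)) + 30) = -118*((2 + 16 - 16) + 30) = -118*(2 + 30) = -118*32 = -3776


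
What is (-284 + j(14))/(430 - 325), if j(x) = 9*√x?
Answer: -284/105 + 3*√14/35 ≈ -2.3840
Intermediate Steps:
(-284 + j(14))/(430 - 325) = (-284 + 9*√14)/(430 - 325) = (-284 + 9*√14)/105 = (-284 + 9*√14)*(1/105) = -284/105 + 3*√14/35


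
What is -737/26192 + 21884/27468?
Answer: 138235453/179860464 ≈ 0.76857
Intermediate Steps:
-737/26192 + 21884/27468 = -737*1/26192 + 21884*(1/27468) = -737/26192 + 5471/6867 = 138235453/179860464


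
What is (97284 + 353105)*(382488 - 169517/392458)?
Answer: 67608030603178943/392458 ≈ 1.7227e+11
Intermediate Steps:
(97284 + 353105)*(382488 - 169517/392458) = 450389*(382488 - 169517*1/392458) = 450389*(382488 - 169517/392458) = 450389*(150110305987/392458) = 67608030603178943/392458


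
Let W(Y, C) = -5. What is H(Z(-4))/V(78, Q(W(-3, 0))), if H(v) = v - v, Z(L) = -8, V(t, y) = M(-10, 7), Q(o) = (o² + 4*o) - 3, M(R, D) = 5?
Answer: 0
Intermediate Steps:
Q(o) = -3 + o² + 4*o
V(t, y) = 5
H(v) = 0
H(Z(-4))/V(78, Q(W(-3, 0))) = 0/5 = 0*(⅕) = 0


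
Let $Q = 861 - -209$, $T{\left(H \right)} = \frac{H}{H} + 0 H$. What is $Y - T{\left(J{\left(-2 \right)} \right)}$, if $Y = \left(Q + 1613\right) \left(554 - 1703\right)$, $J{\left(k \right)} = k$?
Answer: $-3082768$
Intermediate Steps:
$T{\left(H \right)} = 1$ ($T{\left(H \right)} = 1 + 0 = 1$)
$Q = 1070$ ($Q = 861 + 209 = 1070$)
$Y = -3082767$ ($Y = \left(1070 + 1613\right) \left(554 - 1703\right) = 2683 \left(-1149\right) = -3082767$)
$Y - T{\left(J{\left(-2 \right)} \right)} = -3082767 - 1 = -3082768$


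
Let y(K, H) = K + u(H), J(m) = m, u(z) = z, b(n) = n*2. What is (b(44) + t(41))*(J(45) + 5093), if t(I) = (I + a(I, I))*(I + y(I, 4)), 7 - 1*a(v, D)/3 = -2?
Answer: 30499168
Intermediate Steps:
b(n) = 2*n
a(v, D) = 27 (a(v, D) = 21 - 3*(-2) = 21 + 6 = 27)
y(K, H) = H + K (y(K, H) = K + H = H + K)
t(I) = (4 + 2*I)*(27 + I) (t(I) = (I + 27)*(I + (4 + I)) = (27 + I)*(4 + 2*I) = (4 + 2*I)*(27 + I))
(b(44) + t(41))*(J(45) + 5093) = (2*44 + (108 + 2*41² + 58*41))*(45 + 5093) = (88 + (108 + 2*1681 + 2378))*5138 = (88 + (108 + 3362 + 2378))*5138 = (88 + 5848)*5138 = 5936*5138 = 30499168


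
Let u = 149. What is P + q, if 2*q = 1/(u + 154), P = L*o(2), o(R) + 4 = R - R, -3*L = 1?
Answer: 809/606 ≈ 1.3350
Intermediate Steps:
L = -⅓ (L = -⅓*1 = -⅓ ≈ -0.33333)
o(R) = -4 (o(R) = -4 + (R - R) = -4 + 0 = -4)
P = 4/3 (P = -⅓*(-4) = 4/3 ≈ 1.3333)
q = 1/606 (q = 1/(2*(149 + 154)) = (½)/303 = (½)*(1/303) = 1/606 ≈ 0.0016502)
P + q = 4/3 + 1/606 = 809/606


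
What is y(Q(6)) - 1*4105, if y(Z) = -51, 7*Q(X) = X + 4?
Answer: -4156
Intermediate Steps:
Q(X) = 4/7 + X/7 (Q(X) = (X + 4)/7 = (4 + X)/7 = 4/7 + X/7)
y(Q(6)) - 1*4105 = -51 - 1*4105 = -51 - 4105 = -4156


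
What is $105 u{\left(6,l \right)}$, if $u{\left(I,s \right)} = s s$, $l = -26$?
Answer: $70980$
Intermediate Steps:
$u{\left(I,s \right)} = s^{2}$
$105 u{\left(6,l \right)} = 105 \left(-26\right)^{2} = 105 \cdot 676 = 70980$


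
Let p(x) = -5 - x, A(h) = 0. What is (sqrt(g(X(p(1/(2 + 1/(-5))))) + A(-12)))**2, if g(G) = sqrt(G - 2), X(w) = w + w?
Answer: I*sqrt(118)/3 ≈ 3.6209*I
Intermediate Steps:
X(w) = 2*w
g(G) = sqrt(-2 + G)
(sqrt(g(X(p(1/(2 + 1/(-5))))) + A(-12)))**2 = (sqrt(sqrt(-2 + 2*(-5 - 1/(2 + 1/(-5)))) + 0))**2 = (sqrt(sqrt(-2 + 2*(-5 - 1/(2 - 1/5))) + 0))**2 = (sqrt(sqrt(-2 + 2*(-5 - 1/9/5)) + 0))**2 = (sqrt(sqrt(-2 + 2*(-5 - 1*5/9)) + 0))**2 = (sqrt(sqrt(-2 + 2*(-5 - 5/9)) + 0))**2 = (sqrt(sqrt(-2 + 2*(-50/9)) + 0))**2 = (sqrt(sqrt(-2 - 100/9) + 0))**2 = (sqrt(sqrt(-118/9) + 0))**2 = (sqrt(I*sqrt(118)/3 + 0))**2 = (sqrt(I*sqrt(118)/3))**2 = (sqrt(3)*118**(1/4)*sqrt(I)/3)**2 = I*sqrt(118)/3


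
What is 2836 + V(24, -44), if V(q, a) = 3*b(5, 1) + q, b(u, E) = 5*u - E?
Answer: 2932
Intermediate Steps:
b(u, E) = -E + 5*u
V(q, a) = 72 + q (V(q, a) = 3*(-1*1 + 5*5) + q = 3*(-1 + 25) + q = 3*24 + q = 72 + q)
2836 + V(24, -44) = 2836 + (72 + 24) = 2836 + 96 = 2932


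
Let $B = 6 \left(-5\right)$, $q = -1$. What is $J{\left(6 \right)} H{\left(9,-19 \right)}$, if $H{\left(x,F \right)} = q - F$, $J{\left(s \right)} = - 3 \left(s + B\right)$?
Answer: $1296$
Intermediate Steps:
$B = -30$
$J{\left(s \right)} = 90 - 3 s$ ($J{\left(s \right)} = - 3 \left(s - 30\right) = - 3 \left(-30 + s\right) = 90 - 3 s$)
$H{\left(x,F \right)} = -1 - F$
$J{\left(6 \right)} H{\left(9,-19 \right)} = \left(90 - 18\right) \left(-1 - -19\right) = \left(90 - 18\right) \left(-1 + 19\right) = 72 \cdot 18 = 1296$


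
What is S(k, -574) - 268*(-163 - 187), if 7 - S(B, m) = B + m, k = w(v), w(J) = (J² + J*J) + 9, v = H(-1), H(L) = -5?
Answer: 94322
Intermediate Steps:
v = -5
w(J) = 9 + 2*J² (w(J) = (J² + J²) + 9 = 2*J² + 9 = 9 + 2*J²)
k = 59 (k = 9 + 2*(-5)² = 9 + 2*25 = 9 + 50 = 59)
S(B, m) = 7 - B - m (S(B, m) = 7 - (B + m) = 7 + (-B - m) = 7 - B - m)
S(k, -574) - 268*(-163 - 187) = (7 - 1*59 - 1*(-574)) - 268*(-163 - 187) = (7 - 59 + 574) - 268*(-350) = 522 - 1*(-93800) = 522 + 93800 = 94322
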